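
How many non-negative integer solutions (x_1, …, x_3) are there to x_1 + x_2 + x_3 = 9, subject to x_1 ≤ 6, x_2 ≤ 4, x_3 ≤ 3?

14

By stars and bars, unrestricted non-negative solutions to x_1+…+x_3 = 9 number C(9+2,2) = 55.
Subtract solutions that violate a single cap (substitute x_i' = x_i − (cap_i+1)): x_1 ≥ 7 gives C(4,2) = 6; x_2 ≥ 5 gives C(6,2) = 15; x_3 ≥ 4 gives C(7,2) = 21. Together 42.
Add back pairs where two caps are both exceeded: 0 + 0 + 1 = 1.
By inclusion–exclusion the count is 55 − 42 + 1 = 14.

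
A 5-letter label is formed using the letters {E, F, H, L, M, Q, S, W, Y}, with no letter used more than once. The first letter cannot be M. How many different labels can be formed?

The first letter has 9−1 = 8 choices (anything except M).
The remaining 4 letters are filled from the other 8 symbols without repetition: 8 × 7 × 6 × 5 = 1680.
Total: 8 × 1680 = 13440.

13440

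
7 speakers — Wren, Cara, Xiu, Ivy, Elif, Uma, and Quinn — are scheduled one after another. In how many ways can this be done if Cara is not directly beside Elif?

3600

There are 7! = 5040 arrangements in all. If Cara and Elif are adjacent, merging them into one block gives 2·(6)! = 1440 arrangements.
Complementary counting: 5040 − 1440 = 3600.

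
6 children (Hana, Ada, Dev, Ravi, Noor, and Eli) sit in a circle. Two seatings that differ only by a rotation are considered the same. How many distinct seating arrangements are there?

120

Seat Hana anywhere (absorbing the rotational symmetry), then permute the other 5: (5)! = 120.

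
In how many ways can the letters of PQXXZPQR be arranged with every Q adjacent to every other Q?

1260

Treat the 2 copies of Q as a single block. The multiset to arrange is then {QQ, P, P, R, X, X, Z}, 7 items in all.
That gives (7)!/(2!·2!) = 1260 arrangements.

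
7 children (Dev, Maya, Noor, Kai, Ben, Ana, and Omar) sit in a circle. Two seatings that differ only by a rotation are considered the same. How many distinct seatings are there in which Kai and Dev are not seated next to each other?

480

Without the restriction there are (6)! = 720 seatings.
Those with Kai next to Dev: fuse the pair into one unit and seat 6 units around a circle — 2·(5)! = 240.
Subtracting, 720 − 240 = 480.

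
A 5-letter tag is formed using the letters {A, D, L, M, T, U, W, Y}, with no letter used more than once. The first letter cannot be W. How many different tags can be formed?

The first letter has 8−1 = 7 choices (anything except W).
The remaining 4 letters are filled from the other 7 symbols without repetition: 7 × 6 × 5 × 4 = 840.
Total: 7 × 840 = 5880.

5880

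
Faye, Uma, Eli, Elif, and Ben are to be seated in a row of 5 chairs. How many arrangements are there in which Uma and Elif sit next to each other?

Place the 3 others and the Uma-Elif pair as 4 objects in a line; the pair has 2 internal arrangements.
So the count is 2·(4)! = 48.

48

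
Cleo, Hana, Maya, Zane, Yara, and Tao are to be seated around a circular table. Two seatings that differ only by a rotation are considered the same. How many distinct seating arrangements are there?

Around a circle, 6 distinct people have 6!/6 = (5)! = 120 rotationally distinct seatings.

120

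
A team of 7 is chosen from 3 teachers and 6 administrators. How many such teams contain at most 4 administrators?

15

Split by how many administrators are chosen (0 through 4).
Sum: C(6,0)·C(3,7) + C(6,1)·C(3,6) + C(6,2)·C(3,5) + C(6,3)·C(3,4) + C(6,4)·C(3,3) = 0 + 0 + 0 + 0 + 15 = 15.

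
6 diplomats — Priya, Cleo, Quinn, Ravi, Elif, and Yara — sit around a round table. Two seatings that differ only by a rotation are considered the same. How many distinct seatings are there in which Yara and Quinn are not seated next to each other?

72

All circular seatings of 6 people number (5)! = 120.
Those with Yara next to Quinn: fuse the pair into one unit and seat 5 units around a circle — 2·(4)! = 48.
Subtracting, 120 − 48 = 72.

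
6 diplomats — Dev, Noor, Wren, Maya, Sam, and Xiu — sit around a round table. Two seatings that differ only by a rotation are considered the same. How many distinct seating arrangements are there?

Around a circle, 6 distinct people have 6!/6 = (5)! = 120 rotationally distinct seatings.

120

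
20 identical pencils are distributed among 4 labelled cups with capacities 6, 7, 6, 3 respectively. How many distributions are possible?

10

Without the upper bounds there are C(23,3) = 1771 ways to split 20 among 4 cups.
Subtract solutions that violate a single cap (substitute x_i' = x_i − (cap_i+1)): x_1 ≥ 7 gives C(16,3) = 560; x_2 ≥ 8 gives C(15,3) = 455; x_3 ≥ 7 gives C(16,3) = 560; x_4 ≥ 4 gives C(19,3) = 969. Together 2544.
Add back pairs where two caps are both exceeded: 56 + 84 + 220 + 56 + 165 + 220 = 801.
Subtract triples: 0 + 4 + 10 + 4 = 18.
By inclusion–exclusion the count is 1771 − 2544 + 801 − 18 = 10.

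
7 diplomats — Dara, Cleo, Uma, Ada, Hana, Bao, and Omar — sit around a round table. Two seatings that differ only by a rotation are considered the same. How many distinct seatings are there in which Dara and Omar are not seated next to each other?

480

Without the restriction there are (6)! = 720 seatings.
Seatings with Dara beside Omar: treat them as a block with 2 internal orders, giving 2 × (5)! = 240.
Subtracting, 720 − 240 = 480.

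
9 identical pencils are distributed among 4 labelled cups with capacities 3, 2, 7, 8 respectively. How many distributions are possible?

Without the upper bounds there are C(12,3) = 220 ways to split 9 among 4 cups.
Subtract solutions that violate a single cap (substitute x_i' = x_i − (cap_i+1)): x_1 ≥ 4 gives C(8,3) = 56; x_2 ≥ 3 gives C(9,3) = 84; x_3 ≥ 8 gives C(4,3) = 4; x_4 ≥ 9 gives C(3,3) = 1. Together 145.
Add back pairs where two caps are both exceeded: 10 + 0 + 0 + 0 + 0 + 0 = 10.
By inclusion–exclusion the count is 220 − 145 + 10 = 85.

85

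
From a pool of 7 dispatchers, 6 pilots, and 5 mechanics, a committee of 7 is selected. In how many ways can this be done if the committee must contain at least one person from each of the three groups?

Unrestricted: C(18,7) = 31824 ways to pick any 7 of the 18.
Selections missing a whole group: no dispatchers → C(11,7) = 330; no pilots → C(12,7) = 792; no mechanics → C(13,7) = 1716.
Add back selections omitting two groups (i.e. drawn from a single group): C(7,7) + C(6,7) + C(5,7) = 1.
By inclusion–exclusion: 31824 − 2838 + 1 = 28987.

28987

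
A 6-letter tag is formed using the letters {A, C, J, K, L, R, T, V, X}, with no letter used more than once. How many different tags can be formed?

60480

With no repetition, fill the 6 letters in order: 9 choices, then 8, down to 4.
That product is 9 × 8 × 7 × 6 × 5 × 4 = 60480.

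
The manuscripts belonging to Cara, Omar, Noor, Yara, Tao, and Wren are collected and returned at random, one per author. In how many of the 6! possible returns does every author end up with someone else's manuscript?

265

Count assignments avoiding every fixed point. For any j of the 6 authors fixed to their own manuscript, the other 6−j can be arranged in (6−j)! ways.
By inclusion–exclusion this is Σ_{j=0}^{6} (−1)^j C(6,j)·(6−j)!.
Computing: 720 − 720 + 360 − 120 + 30 − 6 + 1 = 265.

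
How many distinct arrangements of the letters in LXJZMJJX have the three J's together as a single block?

Treat the 3 copies of J as a single block. The multiset to arrange is then {JJJ, L, M, X, X, Z}, 6 items in all.
That gives (6)!/(2!) = 360 arrangements.

360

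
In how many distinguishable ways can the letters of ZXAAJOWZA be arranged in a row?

30240

Letter multiplicities in ZXAAJOWZA: A×3, J×1, O×1, W×1, X×1, Z×2.
So there are 9! / (3!·2!) = 30240 distinguishable arrangements.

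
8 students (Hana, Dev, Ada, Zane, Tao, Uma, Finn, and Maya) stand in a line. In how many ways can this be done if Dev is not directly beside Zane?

30240

There are 8! = 40320 arrangements in all. If Dev and Zane are adjacent, merging them into one block gives 2·(7)! = 10080 arrangements.
Complementary counting: 40320 − 10080 = 30240.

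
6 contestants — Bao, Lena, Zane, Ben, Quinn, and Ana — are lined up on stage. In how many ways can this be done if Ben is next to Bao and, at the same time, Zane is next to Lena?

Treat {Ben,Bao} as one block (2 orders) and {Zane,Lena} as another (2 orders).
That leaves 4 units to arrange: 2 × 2 × 4! = 4 × 24 = 96.

96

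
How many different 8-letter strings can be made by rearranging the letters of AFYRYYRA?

AFYRYYRA has 8 letters with A appearing twice, R appearing twice, and Y appearing 3 times.
So there are 8! / (3!·2!·2!) = 1680 distinguishable arrangements.

1680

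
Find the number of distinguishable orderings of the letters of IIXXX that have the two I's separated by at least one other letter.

6

Total arrangements of IIXXX: 5!/(3!·2!) = 10.
Arrangements with the I's together: treat II as one letter, giving (4)!/(3!) = 4.
Subtracting, 10 − 4 = 6 arrangements keep the I's apart.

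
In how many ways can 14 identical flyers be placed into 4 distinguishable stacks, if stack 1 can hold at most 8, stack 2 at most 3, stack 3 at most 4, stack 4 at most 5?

By stars and bars, unrestricted non-negative solutions to x_1+…+x_4 = 14 number C(14+3,3) = 680.
Subtract solutions that violate a single cap (substitute x_i' = x_i − (cap_i+1)): x_1 ≥ 9 gives C(8,3) = 56; x_2 ≥ 4 gives C(13,3) = 286; x_3 ≥ 5 gives C(12,3) = 220; x_4 ≥ 6 gives C(11,3) = 165. Together 727.
Add back pairs where two caps are both exceeded: 4 + 1 + 0 + 56 + 35 + 20 = 116.
By inclusion–exclusion the count is 680 − 727 + 116 = 69.

69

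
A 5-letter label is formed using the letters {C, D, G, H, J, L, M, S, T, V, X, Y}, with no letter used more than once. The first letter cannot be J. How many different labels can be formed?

The first letter has 12−1 = 11 choices (anything except J).
The remaining 4 letters are filled from the other 11 symbols without repetition: 11 × 10 × 9 × 8 = 7920.
Total: 11 × 7920 = 87120.

87120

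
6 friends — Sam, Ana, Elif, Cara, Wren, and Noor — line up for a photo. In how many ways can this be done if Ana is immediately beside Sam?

Treat {Ana, Sam} as a single unit. There are 5 units to order, and the pair itself can be ordered 2 ways.
That gives 2 × 5! = 2 × 120 = 240.

240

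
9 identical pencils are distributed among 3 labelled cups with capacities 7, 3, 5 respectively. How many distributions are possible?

21

Ignoring the caps, the number of non-negative solutions to x_1+…+x_3 = 9 is C(11,2) = 55.
Subtract solutions that violate a single cap (substitute x_i' = x_i − (cap_i+1)): x_1 ≥ 8 gives C(3,2) = 3; x_2 ≥ 4 gives C(7,2) = 21; x_3 ≥ 6 gives C(5,2) = 10. Together 34.
No two caps can be exceeded simultaneously, so the pair terms are all 0.
By inclusion–exclusion the count is 55 − 34 + 0 = 21.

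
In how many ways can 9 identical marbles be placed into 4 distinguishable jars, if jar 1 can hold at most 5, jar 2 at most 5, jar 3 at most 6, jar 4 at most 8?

Ignoring the caps, the number of non-negative solutions to x_1+…+x_4 = 9 is C(12,3) = 220.
Subtract solutions that violate a single cap (substitute x_i' = x_i − (cap_i+1)): x_1 ≥ 6 gives C(6,3) = 20; x_2 ≥ 6 gives C(6,3) = 20; x_3 ≥ 7 gives C(5,3) = 10; x_4 ≥ 9 gives C(3,3) = 1. Together 51.
No two caps can be exceeded simultaneously, so the pair terms are all 0.
By inclusion–exclusion the count is 220 − 51 + 0 = 169.

169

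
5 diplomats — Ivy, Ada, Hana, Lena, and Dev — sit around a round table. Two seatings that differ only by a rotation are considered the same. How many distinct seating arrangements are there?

24

Around a circle, 5 distinct people have 5!/5 = (4)! = 24 rotationally distinct seatings.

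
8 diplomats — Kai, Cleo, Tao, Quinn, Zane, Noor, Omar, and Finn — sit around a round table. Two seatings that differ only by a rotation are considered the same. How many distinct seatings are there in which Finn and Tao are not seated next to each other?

3600

Without the restriction there are (7)! = 5040 seatings.
Those with Finn next to Tao: fuse the pair into one unit and seat 7 units around a circle — 2·(6)! = 1440.
Subtracting, 5040 − 1440 = 3600.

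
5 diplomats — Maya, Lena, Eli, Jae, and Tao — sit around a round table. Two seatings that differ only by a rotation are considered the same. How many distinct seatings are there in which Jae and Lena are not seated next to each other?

Without the restriction there are (4)! = 24 seatings.
Seatings with Jae beside Lena: treat them as a block with 2 internal orders, giving 2 × (3)! = 12.
Subtracting, 24 − 12 = 12.

12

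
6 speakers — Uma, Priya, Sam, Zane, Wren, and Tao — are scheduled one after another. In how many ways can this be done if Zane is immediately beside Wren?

240

Glue Zane and Wren into one block (2 internal orders), leaving 5 units to arrange in a row.
So the count is 2·(5)! = 240.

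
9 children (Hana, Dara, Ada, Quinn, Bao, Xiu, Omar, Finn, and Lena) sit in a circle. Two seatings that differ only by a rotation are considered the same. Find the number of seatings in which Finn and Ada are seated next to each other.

Glue Finn and Ada into a block (2 internal orders). Seating 8 units around a circle gives (7)! arrangements.
So 2 × (7)! = 2 × 5040 = 10080.

10080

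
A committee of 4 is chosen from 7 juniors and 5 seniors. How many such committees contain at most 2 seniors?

Split by how many seniors are chosen (0 through 2).
Sum: C(5,0)·C(7,4) + C(5,1)·C(7,3) + C(5,2)·C(7,2) = 35 + 175 + 210 = 420.

420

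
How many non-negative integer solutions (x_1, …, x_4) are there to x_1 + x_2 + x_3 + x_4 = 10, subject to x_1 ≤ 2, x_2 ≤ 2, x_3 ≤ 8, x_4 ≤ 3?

Ignoring the caps, the number of non-negative solutions to x_1+…+x_4 = 10 is C(13,3) = 286.
Subtract solutions that violate a single cap (substitute x_i' = x_i − (cap_i+1)): x_1 ≥ 3 gives C(10,3) = 120; x_2 ≥ 3 gives C(10,3) = 120; x_3 ≥ 9 gives C(4,3) = 4; x_4 ≥ 4 gives C(9,3) = 84. Together 328.
Add back pairs where two caps are both exceeded: 35 + 0 + 20 + 0 + 20 + 0 = 75.
Subtract triples: 0 + 1 + 0 + 0 = 1.
By inclusion–exclusion the count is 286 − 328 + 75 − 1 = 32.

32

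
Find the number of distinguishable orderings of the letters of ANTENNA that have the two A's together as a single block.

120

Treat the 2 copies of A as a single block. The multiset to arrange is then {AA, E, N, N, N, T}, 6 items in all.
That gives (6)!/(3!) = 120 arrangements.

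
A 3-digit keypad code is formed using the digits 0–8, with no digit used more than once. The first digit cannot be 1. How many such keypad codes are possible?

The first digit has 9−1 = 8 choices (anything except 1).
The remaining 2 digits are filled from the other 8 symbols without repetition: 8 × 7 = 56.
Total: 8 × 56 = 448.

448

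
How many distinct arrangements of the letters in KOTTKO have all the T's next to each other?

30

Treat the 2 copies of T as a single block. The multiset to arrange is then {TT, K, K, O, O}, 5 items in all.
That gives (5)!/(2!·2!) = 30 arrangements.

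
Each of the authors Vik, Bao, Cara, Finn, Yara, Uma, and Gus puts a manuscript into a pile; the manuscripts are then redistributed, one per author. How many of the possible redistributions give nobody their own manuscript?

Let Aᵢ be the assignments in which author i gets their own manuscript. We want the size of the complement of A₁∪…∪A_7.
By inclusion–exclusion this is Σ_{j=0}^{7} (−1)^j C(7,j)·(7−j)!.
Computing: 5040 − 5040 + 2520 − 840 + 210 − 42 + 7 − 1 = 1854.

1854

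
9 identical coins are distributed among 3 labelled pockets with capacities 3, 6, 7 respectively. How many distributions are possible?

Ignoring the caps, the number of non-negative solutions to x_1+…+x_3 = 9 is C(11,2) = 55.
Subtract solutions that violate a single cap (substitute x_i' = x_i − (cap_i+1)): x_1 ≥ 4 gives C(7,2) = 21; x_2 ≥ 7 gives C(4,2) = 6; x_3 ≥ 8 gives C(3,2) = 3. Together 30.
No two caps can be exceeded simultaneously, so the pair terms are all 0.
By inclusion–exclusion the count is 55 − 30 + 0 = 25.

25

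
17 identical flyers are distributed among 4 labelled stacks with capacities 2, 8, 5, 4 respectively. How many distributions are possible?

10

Without the upper bounds there are C(20,3) = 1140 ways to split 17 among 4 stacks.
Subtract solutions that violate a single cap (substitute x_i' = x_i − (cap_i+1)): x_1 ≥ 3 gives C(17,3) = 680; x_2 ≥ 9 gives C(11,3) = 165; x_3 ≥ 6 gives C(14,3) = 364; x_4 ≥ 5 gives C(15,3) = 455. Together 1664.
Add back pairs where two caps are both exceeded: 56 + 165 + 220 + 10 + 20 + 84 = 555.
Subtract triples: 0 + 1 + 20 + 0 = 21.
By inclusion–exclusion the count is 1140 − 1664 + 555 − 21 = 10.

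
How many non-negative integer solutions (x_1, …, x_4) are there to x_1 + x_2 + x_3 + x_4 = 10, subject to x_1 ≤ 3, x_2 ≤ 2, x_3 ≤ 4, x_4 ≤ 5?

30

By stars and bars, unrestricted non-negative solutions to x_1+…+x_4 = 10 number C(10+3,3) = 286.
Subtract solutions that violate a single cap (substitute x_i' = x_i − (cap_i+1)): x_1 ≥ 4 gives C(9,3) = 84; x_2 ≥ 3 gives C(10,3) = 120; x_3 ≥ 5 gives C(8,3) = 56; x_4 ≥ 6 gives C(7,3) = 35. Together 295.
Add back pairs where two caps are both exceeded: 20 + 4 + 1 + 10 + 4 + 0 = 39.
By inclusion–exclusion the count is 286 − 295 + 39 = 30.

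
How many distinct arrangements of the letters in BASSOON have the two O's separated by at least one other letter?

Total arrangements of BASSOON: 7!/(2!·2!) = 1260.
Arrangements with the O's together: treat OO as one letter, giving (6)!/(2!) = 360.
Hence 1260 − 360 = 900.

900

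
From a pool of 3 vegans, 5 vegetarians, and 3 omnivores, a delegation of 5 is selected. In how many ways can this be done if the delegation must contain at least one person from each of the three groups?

345

With no constraint there are C(11,5) = 462 possible selections.
Subtract selections that omit an entire group: no vegans → C(8,5) = 56; no vegetarians → C(6,5) = 6; no omnivores → C(8,5) = 56.
Add back selections omitting two groups (i.e. drawn from a single group): C(3,5) + C(5,5) + C(3,5) = 1.
By inclusion–exclusion: 462 − 118 + 1 = 345.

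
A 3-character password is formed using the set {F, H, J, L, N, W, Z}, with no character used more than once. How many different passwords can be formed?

Choose and order 3 of the 7 symbols: the first character has 7 options, the next 6, then 5.
That product is 7 × 6 × 5 = 210.

210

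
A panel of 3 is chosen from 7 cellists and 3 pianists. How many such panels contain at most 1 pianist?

98

Split by how many pianists are chosen (0 through 1).
Sum: C(3,0)·C(7,3) + C(3,1)·C(7,2) = 35 + 63 = 98.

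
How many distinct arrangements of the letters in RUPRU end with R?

12

With the last slot taken by R, it remains to arrange the other 4 letters (UPRU).
Those 4 letters have U appearing twice, giving (4)!/(2!) = 12.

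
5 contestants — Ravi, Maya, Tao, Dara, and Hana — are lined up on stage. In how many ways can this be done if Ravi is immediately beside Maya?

Place the 3 others and the Ravi-Maya pair as 4 objects in a line; the pair has 2 internal arrangements.
So the count is 2·(4)! = 48.

48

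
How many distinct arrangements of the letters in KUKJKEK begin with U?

30

With the first slot taken by U, it remains to arrange the other 6 letters (KKJKEK).
Those 6 letters have K appearing 4 times, giving (6)!/(4!) = 30.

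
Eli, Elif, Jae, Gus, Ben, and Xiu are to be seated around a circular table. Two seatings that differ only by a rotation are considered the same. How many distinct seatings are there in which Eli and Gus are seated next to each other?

Treat {Eli, Gus} as one unit (2 internal orders) and seat the resulting 5 units around the table: (4)! circular arrangements.
So 2 × (4)! = 2 × 24 = 48.

48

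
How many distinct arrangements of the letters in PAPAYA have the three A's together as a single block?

12

Treat the 3 copies of A as a single block. The multiset to arrange is then {AAA, P, P, Y}, 4 items in all.
That gives (4)!/(2!) = 12 arrangements.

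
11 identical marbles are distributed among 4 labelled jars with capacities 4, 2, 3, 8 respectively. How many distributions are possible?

Without the upper bounds there are C(14,3) = 364 ways to split 11 among 4 jars.
Subtract solutions that violate a single cap (substitute x_i' = x_i − (cap_i+1)): x_1 ≥ 5 gives C(9,3) = 84; x_2 ≥ 3 gives C(11,3) = 165; x_3 ≥ 4 gives C(10,3) = 120; x_4 ≥ 9 gives C(5,3) = 10. Together 379.
Add back pairs where two caps are both exceeded: 20 + 10 + 0 + 35 + 0 + 0 = 65.
By inclusion–exclusion the count is 364 − 379 + 65 = 50.

50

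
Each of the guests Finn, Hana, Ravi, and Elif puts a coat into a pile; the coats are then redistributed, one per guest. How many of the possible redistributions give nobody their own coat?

Count assignments avoiding every fixed point. For any j of the 4 guests fixed to their own coat, the other 4−j can be arranged in (4−j)! ways.
By inclusion–exclusion this is Σ_{j=0}^{4} (−1)^j C(4,j)·(4−j)!.
Computing: 24 − 24 + 12 − 4 + 1 = 9.

9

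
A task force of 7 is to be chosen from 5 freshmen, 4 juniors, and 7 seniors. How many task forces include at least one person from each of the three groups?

With no constraint there are C(16,7) = 11440 possible selections.
Selections missing a whole group: no freshmen → C(11,7) = 330; no juniors → C(12,7) = 792; no seniors → C(9,7) = 36.
Add back selections omitting two groups (i.e. drawn from a single group): C(5,7) + C(4,7) + C(7,7) = 1.
By inclusion–exclusion: 11440 − 1158 + 1 = 10283.

10283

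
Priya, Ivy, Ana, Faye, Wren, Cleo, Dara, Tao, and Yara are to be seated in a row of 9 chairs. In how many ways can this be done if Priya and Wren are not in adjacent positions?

282240

Of the 9! = 362880 arrangements, those with Priya and Wren adjacent number 2 × 8! = 80640 (treat the pair as a block with 2 internal orders).
So 362880 − 80640 = 282240 arrangements keep them apart.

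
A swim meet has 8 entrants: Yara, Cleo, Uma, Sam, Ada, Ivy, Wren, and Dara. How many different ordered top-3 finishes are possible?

There are 8 choices for 1st place, 7 for 2nd, and 6 for 3rd.
That gives 8 × 7 × 6 = 336.

336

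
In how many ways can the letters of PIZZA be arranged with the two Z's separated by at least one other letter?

Total arrangements of PIZZA: 5!/(2!) = 60.
Arrangements with the Z's together: treat ZZ as one letter, giving (4)! = 24.
Subtracting, 60 − 24 = 36 arrangements keep the Z's apart.

36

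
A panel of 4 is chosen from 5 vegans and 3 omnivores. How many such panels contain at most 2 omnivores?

Split by how many omnivores are chosen (0 through 2).
Sum: C(3,0)·C(5,4) + C(3,1)·C(5,3) + C(3,2)·C(5,2) = 5 + 30 + 30 = 65.

65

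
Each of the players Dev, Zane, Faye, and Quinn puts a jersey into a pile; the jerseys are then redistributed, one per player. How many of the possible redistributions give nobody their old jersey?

9

Count assignments avoiding every fixed point. For any j of the 4 players fixed to their old jersey, the other 4−j can be arranged in (4−j)! ways.
By inclusion–exclusion this is Σ_{j=0}^{4} (−1)^j C(4,j)·(4−j)!.
Computing: 24 − 24 + 12 − 4 + 1 = 9.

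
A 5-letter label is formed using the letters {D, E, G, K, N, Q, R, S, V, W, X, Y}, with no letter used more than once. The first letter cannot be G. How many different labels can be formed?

87120

The first letter has 12−1 = 11 choices (anything except G).
The remaining 4 letters are filled from the other 11 symbols without repetition: 11 × 10 × 9 × 8 = 7920.
Total: 11 × 7920 = 87120.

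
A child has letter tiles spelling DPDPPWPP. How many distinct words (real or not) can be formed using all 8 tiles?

DPDPPWPP has 8 letters with D appearing twice and P appearing 5 times.
The number of distinct arrangements is 8!/(5!·2!) = 40320/240 = 168.

168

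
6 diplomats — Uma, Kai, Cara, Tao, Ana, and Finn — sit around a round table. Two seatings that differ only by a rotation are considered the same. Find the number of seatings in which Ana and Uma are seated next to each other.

48

Glue Ana and Uma into a block (2 internal orders). Seating 5 units around a circle gives (4)! arrangements.
So 2 × (4)! = 2 × 24 = 48.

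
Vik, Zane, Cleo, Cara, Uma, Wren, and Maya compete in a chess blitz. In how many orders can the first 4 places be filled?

This is an ordered selection of 4 from 7: P(7,4).
That gives 7 × 6 × 5 × 4 = 840.

840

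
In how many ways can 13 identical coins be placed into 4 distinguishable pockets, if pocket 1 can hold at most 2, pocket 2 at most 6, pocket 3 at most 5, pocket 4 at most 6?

Without the upper bounds there are C(16,3) = 560 ways to split 13 among 4 pockets.
Subtract solutions that violate a single cap (substitute x_i' = x_i − (cap_i+1)): x_1 ≥ 3 gives C(13,3) = 286; x_2 ≥ 7 gives C(9,3) = 84; x_3 ≥ 6 gives C(10,3) = 120; x_4 ≥ 7 gives C(9,3) = 84. Together 574.
Add back pairs where two caps are both exceeded: 20 + 35 + 20 + 1 + 0 + 1 = 77.
By inclusion–exclusion the count is 560 − 574 + 77 = 63.

63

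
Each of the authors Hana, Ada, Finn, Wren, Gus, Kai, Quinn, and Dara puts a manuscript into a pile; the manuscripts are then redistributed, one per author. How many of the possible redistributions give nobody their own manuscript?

Count assignments avoiding every fixed point. For any j of the 8 authors fixed to their own manuscript, the other 8−j can be arranged in (8−j)! ways.
By inclusion–exclusion this is Σ_{j=0}^{8} (−1)^j C(8,j)·(8−j)!.
Computing: 40320 − 40320 + 20160 − 6720 + 1680 − 336 + 56 − 8 + 1 = 14833.

14833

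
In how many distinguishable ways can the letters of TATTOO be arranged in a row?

60

TATTOO has 6 letters with O appearing twice and T appearing 3 times.
So there are 6! / (3!·2!) = 60 distinguishable arrangements.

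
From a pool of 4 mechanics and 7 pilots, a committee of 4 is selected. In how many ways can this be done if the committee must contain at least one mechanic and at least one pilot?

Total 4-person selections from all 11: C(11,4) = 330.
Selections missing a whole group: no mechanics → C(7,4) = 35; no pilots → C(4,4) = 1.
Both groups omitted at once is impossible, so 330 − 36 = 294.

294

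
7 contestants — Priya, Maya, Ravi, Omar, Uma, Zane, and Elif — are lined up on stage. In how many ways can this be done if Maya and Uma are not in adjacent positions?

There are 7! = 5040 arrangements in all. If Maya and Uma are adjacent, merging them into one block gives 2·(6)! = 1440 arrangements.
Complementary counting: 5040 − 1440 = 3600.

3600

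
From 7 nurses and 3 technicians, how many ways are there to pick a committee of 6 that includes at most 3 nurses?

35

Split by how many nurses are chosen (0 through 3).
Sum: C(7,0)·C(3,6) + C(7,1)·C(3,5) + C(7,2)·C(3,4) + C(7,3)·C(3,3) = 0 + 0 + 0 + 35 = 35.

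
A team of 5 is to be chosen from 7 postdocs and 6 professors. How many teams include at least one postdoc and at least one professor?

1260

Unrestricted: C(13,5) = 1287 ways to pick any 5 of the 13.
Selections missing a whole group: no postdocs → C(6,5) = 6; no professors → C(7,5) = 21.
Both groups omitted at once is impossible, so 1287 − 27 = 1260.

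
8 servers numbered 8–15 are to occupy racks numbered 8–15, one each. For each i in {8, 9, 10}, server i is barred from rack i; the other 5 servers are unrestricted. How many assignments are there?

Let Aᵢ (for i ∈ {8, 9, 10}) be the placements that put server i in its forbidden rack. Any j of these fix j positions, leaving (8−j)! ways to fill the rest, and there are C(3,j) ways to pick which j.
By inclusion–exclusion, the number of valid placements is Σ_{j=0}^{3} (−1)^j C(3,j)·(8−j)!.
Computing: 40320 − 15120 + 2160 − 120 = 27240.

27240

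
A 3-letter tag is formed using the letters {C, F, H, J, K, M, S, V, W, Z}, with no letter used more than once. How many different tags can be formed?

This is a permutation of 3 out of 10: P(10,3) = 10!/7!.
That product is 10 × 9 × 8 = 720.

720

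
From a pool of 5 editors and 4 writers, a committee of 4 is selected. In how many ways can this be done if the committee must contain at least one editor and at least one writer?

Total 4-person selections from all 9: C(9,4) = 126.
Subtract selections that omit an entire group: no editors → C(4,4) = 1; no writers → C(5,4) = 5.
Both groups omitted at once is impossible, so 126 − 6 = 120.

120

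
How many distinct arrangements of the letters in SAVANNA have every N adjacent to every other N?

Treat the 2 copies of N as a single block. The multiset to arrange is then {NN, A, A, A, S, V}, 6 items in all.
That gives (6)!/(3!) = 120 arrangements.

120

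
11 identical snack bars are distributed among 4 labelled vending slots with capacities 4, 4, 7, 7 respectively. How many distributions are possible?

160

By stars and bars, unrestricted non-negative solutions to x_1+…+x_4 = 11 number C(11+3,3) = 364.
Subtract solutions that violate a single cap (substitute x_i' = x_i − (cap_i+1)): x_1 ≥ 5 gives C(9,3) = 84; x_2 ≥ 5 gives C(9,3) = 84; x_3 ≥ 8 gives C(6,3) = 20; x_4 ≥ 8 gives C(6,3) = 20. Together 208.
Add back pairs where two caps are both exceeded: 4 + 0 + 0 + 0 + 0 + 0 = 4.
By inclusion–exclusion the count is 364 − 208 + 4 = 160.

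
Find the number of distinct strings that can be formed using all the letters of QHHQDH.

Letter multiplicities in QHHQDH: D×1, H×3, Q×2.
Dividing 6! = 720 by 3!·2! = 12 for the repeated letters gives 60.

60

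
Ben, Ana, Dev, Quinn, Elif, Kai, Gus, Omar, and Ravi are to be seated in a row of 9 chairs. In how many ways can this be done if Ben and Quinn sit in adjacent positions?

80640

Place the 7 others and the Ben-Quinn pair as 8 objects in a line; the pair has 2 internal arrangements.
So the count is 2·(8)! = 80640.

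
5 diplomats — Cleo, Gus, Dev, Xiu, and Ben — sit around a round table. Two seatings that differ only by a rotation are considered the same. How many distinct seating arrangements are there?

24

Around a circle, 5 distinct people have 5!/5 = (4)! = 24 rotationally distinct seatings.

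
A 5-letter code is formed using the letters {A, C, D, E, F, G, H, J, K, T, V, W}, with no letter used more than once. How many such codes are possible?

This is a permutation of 5 out of 12: P(12,5) = 12!/7!.
12 × 11 × 10 × 9 × 8 = 95040.

95040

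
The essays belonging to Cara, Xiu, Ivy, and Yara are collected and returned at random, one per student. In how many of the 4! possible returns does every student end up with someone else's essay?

9

Let Aᵢ be the assignments in which student i gets their own essay. We want the size of the complement of A₁∪…∪A_4.
By inclusion–exclusion this is Σ_{j=0}^{4} (−1)^j C(4,j)·(4−j)!.
Computing: 24 − 24 + 12 − 4 + 1 = 9.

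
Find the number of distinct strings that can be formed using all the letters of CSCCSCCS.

56

The 8 letters of CSCCSCCS have repeats: C appearing 5 times and S appearing 3 times.
The number of distinct arrangements is 8!/(5!·3!) = 40320/720 = 56.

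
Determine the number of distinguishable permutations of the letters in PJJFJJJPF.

756

PJJFJJJPF has 9 letters with F appearing twice, J appearing 5 times, and P appearing twice.
The number of distinct arrangements is 9!/(5!·2!·2!) = 362880/480 = 756.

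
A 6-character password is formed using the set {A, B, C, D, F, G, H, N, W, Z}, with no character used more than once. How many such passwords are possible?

151200

With no repetition, fill the 6 characters in order: 10 choices, then 9, down to 5.
10 × 9 × 8 × 7 × 6 × 5 = 151200.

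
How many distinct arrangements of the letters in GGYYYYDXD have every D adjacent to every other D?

840

Treat the 2 copies of D as a single block. The multiset to arrange is then {DD, G, G, X, Y, Y, Y, Y}, 8 items in all.
That gives (8)!/(4!·2!) = 840 arrangements.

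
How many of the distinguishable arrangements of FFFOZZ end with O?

10

Fix O in the last position and arrange the remaining 5 letters.
Those 5 letters have F appearing 3 times and Z appearing twice, giving (5)!/(3!·2!) = 10.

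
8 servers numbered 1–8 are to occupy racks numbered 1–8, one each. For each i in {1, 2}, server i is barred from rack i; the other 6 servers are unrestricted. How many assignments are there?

Let Aᵢ (for i ∈ {1, 2}) be the placements that put server i in its forbidden rack. Any j of these fix j positions, leaving (8−j)! ways to fill the rest, and there are C(2,j) ways to pick which j.
By inclusion–exclusion, the number of valid placements is Σ_{j=0}^{2} (−1)^j C(2,j)·(8−j)!.
Computing: 40320 − 10080 + 720 = 30960.

30960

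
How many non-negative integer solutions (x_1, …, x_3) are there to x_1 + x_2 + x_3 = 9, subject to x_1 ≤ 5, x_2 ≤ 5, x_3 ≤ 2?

Ignoring the caps, the number of non-negative solutions to x_1+…+x_3 = 9 is C(11,2) = 55.
Subtract solutions that violate a single cap (substitute x_i' = x_i − (cap_i+1)): x_1 ≥ 6 gives C(5,2) = 10; x_2 ≥ 6 gives C(5,2) = 10; x_3 ≥ 3 gives C(8,2) = 28. Together 48.
Add back pairs where two caps are both exceeded: 0 + 1 + 1 = 2.
By inclusion–exclusion the count is 55 − 48 + 2 = 9.

9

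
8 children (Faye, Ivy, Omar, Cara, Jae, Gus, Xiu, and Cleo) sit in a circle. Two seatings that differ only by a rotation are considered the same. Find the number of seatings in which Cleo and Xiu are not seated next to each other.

3600

Without the restriction there are (7)! = 5040 seatings.
Seatings with Cleo beside Xiu: treat them as a block with 2 internal orders, giving 2 × (6)! = 1440.
Subtracting, 5040 − 1440 = 3600.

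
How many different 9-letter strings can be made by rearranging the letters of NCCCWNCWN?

NCCCWNCWN has 9 letters with C appearing 4 times, N appearing 3 times, and W appearing twice.
Dividing 9! = 362880 by 4!·3!·2! = 288 for the repeated letters gives 1260.

1260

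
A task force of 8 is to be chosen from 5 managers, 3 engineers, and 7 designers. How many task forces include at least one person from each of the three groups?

Total 8-person selections from all 15: C(15,8) = 6435.
Selections missing a whole group: no managers → C(10,8) = 45; no engineers → C(12,8) = 495; no designers → C(8,8) = 1.
Add back selections omitting two groups (i.e. drawn from a single group): C(5,8) + C(3,8) + C(7,8) = 0.
By inclusion–exclusion: 6435 − 541 + 0 = 5894.

5894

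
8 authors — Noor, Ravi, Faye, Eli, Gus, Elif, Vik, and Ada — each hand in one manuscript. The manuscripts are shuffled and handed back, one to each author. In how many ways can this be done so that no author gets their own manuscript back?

Let Aᵢ be the assignments in which author i gets their own manuscript. We want the size of the complement of A₁∪…∪A_8.
By inclusion–exclusion this is Σ_{j=0}^{8} (−1)^j C(8,j)·(8−j)!.
Computing: 40320 − 40320 + 20160 − 6720 + 1680 − 336 + 56 − 8 + 1 = 14833.

14833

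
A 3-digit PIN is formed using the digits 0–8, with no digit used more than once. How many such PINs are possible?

504

This is a permutation of 3 out of 9: P(9,3) = 9!/6!.
That product is 9 × 8 × 7 = 504.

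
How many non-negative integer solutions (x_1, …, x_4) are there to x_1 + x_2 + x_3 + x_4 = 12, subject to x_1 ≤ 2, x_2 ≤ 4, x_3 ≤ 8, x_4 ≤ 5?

71

Without the upper bounds there are C(15,3) = 455 ways to split 12 among 4 variables.
Subtract solutions that violate a single cap (substitute x_i' = x_i − (cap_i+1)): x_1 ≥ 3 gives C(12,3) = 220; x_2 ≥ 5 gives C(10,3) = 120; x_3 ≥ 9 gives C(6,3) = 20; x_4 ≥ 6 gives C(9,3) = 84. Together 444.
Add back pairs where two caps are both exceeded: 35 + 1 + 20 + 0 + 4 + 0 = 60.
By inclusion–exclusion the count is 455 − 444 + 60 = 71.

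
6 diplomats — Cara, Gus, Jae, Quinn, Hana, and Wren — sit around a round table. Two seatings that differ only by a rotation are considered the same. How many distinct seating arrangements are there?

120

Fix one person's seat to break rotational symmetry; the remaining 5 people can be arranged in (5)! = 120 ways.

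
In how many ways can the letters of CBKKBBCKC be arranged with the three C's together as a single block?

140

Treat the 3 copies of C as a single block. The multiset to arrange is then {CCC, B, B, B, K, K, K}, 7 items in all.
That gives (7)!/(3!·3!) = 140 arrangements.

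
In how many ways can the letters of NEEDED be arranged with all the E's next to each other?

12

Treat the 3 copies of E as a single block. The multiset to arrange is then {EEE, D, D, N}, 4 items in all.
That gives (4)!/(2!) = 12 arrangements.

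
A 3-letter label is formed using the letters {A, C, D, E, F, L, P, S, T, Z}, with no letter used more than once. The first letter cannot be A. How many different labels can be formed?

648

The first letter has 10−1 = 9 choices (anything except A).
The remaining 2 letters are filled from the other 9 symbols without repetition: 9 × 8 = 72.
Total: 9 × 72 = 648.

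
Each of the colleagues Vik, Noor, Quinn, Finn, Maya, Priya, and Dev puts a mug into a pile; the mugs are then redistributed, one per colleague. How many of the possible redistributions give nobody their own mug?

1854

Count assignments avoiding every fixed point. For any j of the 7 colleagues fixed to their own mug, the other 7−j can be arranged in (7−j)! ways.
By inclusion–exclusion this is Σ_{j=0}^{7} (−1)^j C(7,j)·(7−j)!.
Computing: 5040 − 5040 + 2520 − 840 + 210 − 42 + 7 − 1 = 1854.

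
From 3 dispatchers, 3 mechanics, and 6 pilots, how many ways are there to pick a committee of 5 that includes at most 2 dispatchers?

756

Split by how many dispatchers are chosen (0 through 2).
Sum: C(3,0)·C(9,5) + C(3,1)·C(9,4) + C(3,2)·C(9,3) = 126 + 378 + 252 = 756.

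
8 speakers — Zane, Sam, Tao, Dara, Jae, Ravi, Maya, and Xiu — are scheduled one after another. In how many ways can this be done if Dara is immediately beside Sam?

10080

Place the 6 others and the Dara-Sam pair as 7 objects in a line; the pair has 2 internal arrangements.
That gives 2 × 7! = 2 × 5040 = 10080.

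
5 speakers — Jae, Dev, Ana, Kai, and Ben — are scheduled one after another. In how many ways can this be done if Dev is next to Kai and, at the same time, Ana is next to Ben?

24

Treat {Dev,Kai} as one block (2 orders) and {Ana,Ben} as another (2 orders).
That leaves 3 units to arrange: 2 × 2 × 3! = 4 × 6 = 24.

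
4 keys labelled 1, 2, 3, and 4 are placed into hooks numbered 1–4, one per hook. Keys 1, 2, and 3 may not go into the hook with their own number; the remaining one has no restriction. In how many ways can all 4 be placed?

Let Aᵢ (for i ∈ {1, 2, 3}) be the placements that put key i in its forbidden hook. Any j of these fix j positions, leaving (4−j)! ways to fill the rest, and there are C(3,j) ways to pick which j.
By inclusion–exclusion, the number of valid placements is Σ_{j=0}^{3} (−1)^j C(3,j)·(4−j)!.
Computing: 24 − 18 + 6 − 1 = 11.

11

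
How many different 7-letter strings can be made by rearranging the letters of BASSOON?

The 7 letters of BASSOON have repeats: O appearing twice and S appearing twice.
The number of distinct arrangements is 7!/(2!·2!) = 5040/4 = 1260.

1260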